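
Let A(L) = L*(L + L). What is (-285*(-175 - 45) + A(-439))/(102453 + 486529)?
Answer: 224071/294491 ≈ 0.76088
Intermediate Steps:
A(L) = 2*L**2 (A(L) = L*(2*L) = 2*L**2)
(-285*(-175 - 45) + A(-439))/(102453 + 486529) = (-285*(-175 - 45) + 2*(-439)**2)/(102453 + 486529) = (-285*(-220) + 2*192721)/588982 = (62700 + 385442)*(1/588982) = 448142*(1/588982) = 224071/294491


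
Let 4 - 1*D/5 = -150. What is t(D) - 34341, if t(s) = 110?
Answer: -34231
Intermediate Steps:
D = 770 (D = 20 - 5*(-150) = 20 + 750 = 770)
t(D) - 34341 = 110 - 34341 = -34231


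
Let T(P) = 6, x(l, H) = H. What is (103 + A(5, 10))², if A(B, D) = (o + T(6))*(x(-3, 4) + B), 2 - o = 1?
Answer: 27556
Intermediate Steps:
o = 1 (o = 2 - 1*1 = 2 - 1 = 1)
A(B, D) = 28 + 7*B (A(B, D) = (1 + 6)*(4 + B) = 7*(4 + B) = 28 + 7*B)
(103 + A(5, 10))² = (103 + (28 + 7*5))² = (103 + (28 + 35))² = (103 + 63)² = 166² = 27556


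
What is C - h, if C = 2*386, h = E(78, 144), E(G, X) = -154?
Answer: 926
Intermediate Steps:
h = -154
C = 772
C - h = 772 - 1*(-154) = 772 + 154 = 926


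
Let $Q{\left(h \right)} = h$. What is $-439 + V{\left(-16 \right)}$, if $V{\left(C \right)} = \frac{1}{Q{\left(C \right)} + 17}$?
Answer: $-438$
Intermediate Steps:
$V{\left(C \right)} = \frac{1}{17 + C}$ ($V{\left(C \right)} = \frac{1}{C + 17} = \frac{1}{17 + C}$)
$-439 + V{\left(-16 \right)} = -439 + \frac{1}{17 - 16} = -439 + 1^{-1} = -439 + 1 = -438$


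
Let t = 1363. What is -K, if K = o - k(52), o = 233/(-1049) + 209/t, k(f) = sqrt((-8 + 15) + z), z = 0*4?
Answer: 98338/1429787 + sqrt(7) ≈ 2.7145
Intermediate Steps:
z = 0
k(f) = sqrt(7) (k(f) = sqrt((-8 + 15) + 0) = sqrt(7 + 0) = sqrt(7))
o = -98338/1429787 (o = 233/(-1049) + 209/1363 = 233*(-1/1049) + 209*(1/1363) = -233/1049 + 209/1363 = -98338/1429787 ≈ -0.068778)
K = -98338/1429787 - sqrt(7) ≈ -2.7145
-K = -(-98338/1429787 - sqrt(7)) = 98338/1429787 + sqrt(7)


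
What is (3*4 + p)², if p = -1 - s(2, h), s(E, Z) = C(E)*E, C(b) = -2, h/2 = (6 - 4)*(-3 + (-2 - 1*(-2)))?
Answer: 225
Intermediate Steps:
h = -12 (h = 2*((6 - 4)*(-3 + (-2 - 1*(-2)))) = 2*(2*(-3 + (-2 + 2))) = 2*(2*(-3 + 0)) = 2*(2*(-3)) = 2*(-6) = -12)
s(E, Z) = -2*E
p = 3 (p = -1 - (-2)*2 = -1 - 1*(-4) = -1 + 4 = 3)
(3*4 + p)² = (3*4 + 3)² = (12 + 3)² = 15² = 225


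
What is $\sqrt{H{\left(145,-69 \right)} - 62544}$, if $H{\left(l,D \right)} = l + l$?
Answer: $i \sqrt{62254} \approx 249.51 i$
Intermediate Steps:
$H{\left(l,D \right)} = 2 l$
$\sqrt{H{\left(145,-69 \right)} - 62544} = \sqrt{2 \cdot 145 - 62544} = \sqrt{290 - 62544} = \sqrt{-62254} = i \sqrt{62254}$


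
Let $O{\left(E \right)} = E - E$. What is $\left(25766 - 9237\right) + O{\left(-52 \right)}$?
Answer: $16529$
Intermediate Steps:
$O{\left(E \right)} = 0$
$\left(25766 - 9237\right) + O{\left(-52 \right)} = \left(25766 - 9237\right) + 0 = 16529 + 0 = 16529$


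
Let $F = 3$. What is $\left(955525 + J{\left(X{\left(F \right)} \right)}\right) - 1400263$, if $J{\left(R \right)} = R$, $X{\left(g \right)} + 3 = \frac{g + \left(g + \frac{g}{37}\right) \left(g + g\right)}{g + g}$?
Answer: $- \frac{32910569}{74} \approx -4.4474 \cdot 10^{5}$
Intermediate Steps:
$X{\left(g \right)} = -3 + \frac{g + \frac{76 g^{2}}{37}}{2 g}$ ($X{\left(g \right)} = -3 + \frac{g + \left(g + \frac{g}{37}\right) \left(g + g\right)}{g + g} = -3 + \frac{g + \left(g + g \frac{1}{37}\right) 2 g}{2 g} = -3 + \left(g + \left(g + \frac{g}{37}\right) 2 g\right) \frac{1}{2 g} = -3 + \left(g + \frac{38 g}{37} \cdot 2 g\right) \frac{1}{2 g} = -3 + \left(g + \frac{76 g^{2}}{37}\right) \frac{1}{2 g} = -3 + \frac{g + \frac{76 g^{2}}{37}}{2 g}$)
$\left(955525 + J{\left(X{\left(F \right)} \right)}\right) - 1400263 = \left(955525 + \left(- \frac{5}{2} + \frac{38}{37} \cdot 3\right)\right) - 1400263 = \left(955525 + \left(- \frac{5}{2} + \frac{114}{37}\right)\right) - 1400263 = \left(955525 + \frac{43}{74}\right) - 1400263 = \frac{70708893}{74} - 1400263 = - \frac{32910569}{74}$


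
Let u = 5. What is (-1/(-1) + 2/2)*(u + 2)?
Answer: 14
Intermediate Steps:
(-1/(-1) + 2/2)*(u + 2) = (-1/(-1) + 2/2)*(5 + 2) = (-1*(-1) + 2*(½))*7 = (1 + 1)*7 = 2*7 = 14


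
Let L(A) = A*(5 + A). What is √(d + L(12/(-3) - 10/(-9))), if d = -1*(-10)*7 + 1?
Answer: √5257/9 ≈ 8.0561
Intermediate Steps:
d = 71 (d = 10*7 + 1 = 70 + 1 = 71)
√(d + L(12/(-3) - 10/(-9))) = √(71 + (12/(-3) - 10/(-9))*(5 + (12/(-3) - 10/(-9)))) = √(71 + (12*(-⅓) - 10*(-⅑))*(5 + (12*(-⅓) - 10*(-⅑)))) = √(71 + (-4 + 10/9)*(5 + (-4 + 10/9))) = √(71 - 26*(5 - 26/9)/9) = √(71 - 26/9*19/9) = √(71 - 494/81) = √(5257/81) = √5257/9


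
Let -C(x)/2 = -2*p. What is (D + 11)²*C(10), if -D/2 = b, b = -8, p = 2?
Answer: 5832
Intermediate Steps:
C(x) = 8 (C(x) = -(-4)*2 = -2*(-4) = 8)
D = 16 (D = -2*(-8) = 16)
(D + 11)²*C(10) = (16 + 11)²*8 = 27²*8 = 729*8 = 5832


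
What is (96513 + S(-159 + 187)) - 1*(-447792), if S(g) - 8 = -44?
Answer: 544269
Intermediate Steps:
S(g) = -36 (S(g) = 8 - 44 = -36)
(96513 + S(-159 + 187)) - 1*(-447792) = (96513 - 36) - 1*(-447792) = 96477 + 447792 = 544269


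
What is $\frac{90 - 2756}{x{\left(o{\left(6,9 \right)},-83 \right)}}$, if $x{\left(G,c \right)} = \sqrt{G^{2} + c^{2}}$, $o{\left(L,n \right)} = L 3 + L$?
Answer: $- \frac{2666 \sqrt{7465}}{7465} \approx -30.856$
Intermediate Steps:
$o{\left(L,n \right)} = 4 L$ ($o{\left(L,n \right)} = 3 L + L = 4 L$)
$\frac{90 - 2756}{x{\left(o{\left(6,9 \right)},-83 \right)}} = \frac{90 - 2756}{\sqrt{\left(4 \cdot 6\right)^{2} + \left(-83\right)^{2}}} = \frac{90 - 2756}{\sqrt{24^{2} + 6889}} = - \frac{2666}{\sqrt{576 + 6889}} = - \frac{2666}{\sqrt{7465}} = - 2666 \frac{\sqrt{7465}}{7465} = - \frac{2666 \sqrt{7465}}{7465}$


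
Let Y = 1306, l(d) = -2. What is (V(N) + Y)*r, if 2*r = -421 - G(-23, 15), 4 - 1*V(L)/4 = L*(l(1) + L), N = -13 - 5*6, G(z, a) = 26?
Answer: 1434423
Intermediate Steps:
N = -43 (N = -13 - 1*30 = -13 - 30 = -43)
V(L) = 16 - 4*L*(-2 + L)
r = -447/2 (r = (-421 - 1*26)/2 = (-421 - 26)/2 = (½)*(-447) = -447/2 ≈ -223.50)
(V(N) + Y)*r = ((16 - 4*(-43)² + 8*(-43)) + 1306)*(-447/2) = ((16 - 4*1849 - 344) + 1306)*(-447/2) = ((16 - 7396 - 344) + 1306)*(-447/2) = (-7724 + 1306)*(-447/2) = -6418*(-447/2) = 1434423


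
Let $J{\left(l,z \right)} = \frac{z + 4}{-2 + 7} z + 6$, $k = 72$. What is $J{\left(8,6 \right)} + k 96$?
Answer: $6930$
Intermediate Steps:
$J{\left(l,z \right)} = 6 + z \left(\frac{4}{5} + \frac{z}{5}\right)$ ($J{\left(l,z \right)} = \frac{4 + z}{5} z + 6 = \left(4 + z\right) \frac{1}{5} z + 6 = \left(\frac{4}{5} + \frac{z}{5}\right) z + 6 = z \left(\frac{4}{5} + \frac{z}{5}\right) + 6 = 6 + z \left(\frac{4}{5} + \frac{z}{5}\right)$)
$J{\left(8,6 \right)} + k 96 = \left(6 + \frac{6^{2}}{5} + \frac{4}{5} \cdot 6\right) + 72 \cdot 96 = \left(6 + \frac{1}{5} \cdot 36 + \frac{24}{5}\right) + 6912 = \left(6 + \frac{36}{5} + \frac{24}{5}\right) + 6912 = 18 + 6912 = 6930$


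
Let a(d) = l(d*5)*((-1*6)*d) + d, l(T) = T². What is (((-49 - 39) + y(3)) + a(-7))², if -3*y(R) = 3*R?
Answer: 2637027904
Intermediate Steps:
y(R) = -R
a(d) = d - 150*d³ (a(d) = (d*5)²*((-1*6)*d) + d = (5*d)²*(-6*d) + d = (25*d²)*(-6*d) + d = -150*d³ + d = d - 150*d³)
(((-49 - 39) + y(3)) + a(-7))² = (((-49 - 39) - 1*3) + (-7 - 150*(-7)³))² = ((-88 - 3) + (-7 - 150*(-343)))² = (-91 + (-7 + 51450))² = (-91 + 51443)² = 51352² = 2637027904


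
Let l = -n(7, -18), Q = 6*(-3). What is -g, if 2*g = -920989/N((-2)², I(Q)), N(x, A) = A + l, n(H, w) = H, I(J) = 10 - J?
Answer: 920989/42 ≈ 21928.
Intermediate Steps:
Q = -18
l = -7 (l = -1*7 = -7)
N(x, A) = -7 + A (N(x, A) = A - 7 = -7 + A)
g = -920989/42 (g = (-920989/(-7 + (10 - 1*(-18))))/2 = (-920989/(-7 + (10 + 18)))/2 = (-920989/(-7 + 28))/2 = (-920989/21)/2 = (-920989*1/21)/2 = (½)*(-920989/21) = -920989/42 ≈ -21928.)
-g = -1*(-920989/42) = 920989/42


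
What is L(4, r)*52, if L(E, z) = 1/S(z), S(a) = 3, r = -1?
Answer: 52/3 ≈ 17.333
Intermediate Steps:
L(E, z) = ⅓ (L(E, z) = 1/3 = ⅓)
L(4, r)*52 = (⅓)*52 = 52/3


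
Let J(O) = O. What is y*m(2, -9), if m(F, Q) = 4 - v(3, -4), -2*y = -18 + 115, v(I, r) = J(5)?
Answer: 97/2 ≈ 48.500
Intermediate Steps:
v(I, r) = 5
y = -97/2 (y = -(-18 + 115)/2 = -½*97 = -97/2 ≈ -48.500)
m(F, Q) = -1 (m(F, Q) = 4 - 1*5 = 4 - 5 = -1)
y*m(2, -9) = -97/2*(-1) = 97/2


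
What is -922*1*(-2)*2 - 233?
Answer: 3455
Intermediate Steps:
-922*1*(-2)*2 - 233 = -(-1844)*2 - 233 = -922*(-4) - 233 = 3688 - 233 = 3455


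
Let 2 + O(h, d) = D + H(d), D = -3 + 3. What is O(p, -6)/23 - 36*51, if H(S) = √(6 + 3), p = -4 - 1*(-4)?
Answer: -42227/23 ≈ -1836.0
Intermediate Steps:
p = 0 (p = -4 + 4 = 0)
H(S) = 3 (H(S) = √9 = 3)
D = 0
O(h, d) = 1 (O(h, d) = -2 + (0 + 3) = -2 + 3 = 1)
O(p, -6)/23 - 36*51 = 1/23 - 36*51 = 1*(1/23) - 1836 = 1/23 - 1836 = -42227/23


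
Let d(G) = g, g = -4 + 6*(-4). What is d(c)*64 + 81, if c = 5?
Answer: -1711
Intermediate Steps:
g = -28 (g = -4 - 24 = -28)
d(G) = -28
d(c)*64 + 81 = -28*64 + 81 = -1792 + 81 = -1711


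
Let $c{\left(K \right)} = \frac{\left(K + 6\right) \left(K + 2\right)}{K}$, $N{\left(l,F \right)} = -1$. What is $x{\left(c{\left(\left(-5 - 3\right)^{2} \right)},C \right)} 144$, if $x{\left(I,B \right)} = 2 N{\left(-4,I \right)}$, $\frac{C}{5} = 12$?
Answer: $-288$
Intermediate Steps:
$C = 60$ ($C = 5 \cdot 12 = 60$)
$c{\left(K \right)} = \frac{\left(2 + K\right) \left(6 + K\right)}{K}$ ($c{\left(K \right)} = \frac{\left(6 + K\right) \left(2 + K\right)}{K} = \frac{\left(2 + K\right) \left(6 + K\right)}{K}$)
$x{\left(I,B \right)} = -2$ ($x{\left(I,B \right)} = 2 \left(-1\right) = -2$)
$x{\left(c{\left(\left(-5 - 3\right)^{2} \right)},C \right)} 144 = \left(-2\right) 144 = -288$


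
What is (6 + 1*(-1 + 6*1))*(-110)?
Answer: -1210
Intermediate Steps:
(6 + 1*(-1 + 6*1))*(-110) = (6 + 1*(-1 + 6))*(-110) = (6 + 1*5)*(-110) = (6 + 5)*(-110) = 11*(-110) = -1210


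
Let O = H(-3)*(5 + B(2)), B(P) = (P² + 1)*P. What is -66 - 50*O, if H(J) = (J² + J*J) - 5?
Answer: -9816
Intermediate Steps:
H(J) = -5 + 2*J² (H(J) = (J² + J²) - 5 = 2*J² - 5 = -5 + 2*J²)
B(P) = P*(1 + P²) (B(P) = (1 + P²)*P = P*(1 + P²))
O = 195 (O = (-5 + 2*(-3)²)*(5 + (2 + 2³)) = (-5 + 2*9)*(5 + (2 + 8)) = (-5 + 18)*(5 + 10) = 13*15 = 195)
-66 - 50*O = -66 - 50*195 = -66 - 9750 = -9816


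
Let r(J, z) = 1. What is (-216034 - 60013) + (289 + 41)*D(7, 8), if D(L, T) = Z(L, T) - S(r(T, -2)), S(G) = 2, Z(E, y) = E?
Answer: -274397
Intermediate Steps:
D(L, T) = -2 + L (D(L, T) = L - 1*2 = L - 2 = -2 + L)
(-216034 - 60013) + (289 + 41)*D(7, 8) = (-216034 - 60013) + (289 + 41)*(-2 + 7) = -276047 + 330*5 = -276047 + 1650 = -274397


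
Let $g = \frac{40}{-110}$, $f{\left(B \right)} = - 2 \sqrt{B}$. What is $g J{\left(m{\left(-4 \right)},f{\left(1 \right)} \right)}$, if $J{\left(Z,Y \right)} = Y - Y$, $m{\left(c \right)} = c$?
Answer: $0$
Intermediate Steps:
$J{\left(Z,Y \right)} = 0$
$g = - \frac{4}{11}$ ($g = 40 \left(- \frac{1}{110}\right) = - \frac{4}{11} \approx -0.36364$)
$g J{\left(m{\left(-4 \right)},f{\left(1 \right)} \right)} = \left(- \frac{4}{11}\right) 0 = 0$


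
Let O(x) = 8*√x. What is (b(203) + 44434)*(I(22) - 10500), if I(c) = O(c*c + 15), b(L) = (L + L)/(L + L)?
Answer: -466567500 + 355480*√499 ≈ -4.5863e+8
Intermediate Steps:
b(L) = 1 (b(L) = (2*L)/((2*L)) = (2*L)*(1/(2*L)) = 1)
I(c) = 8*√(15 + c²) (I(c) = 8*√(c*c + 15) = 8*√(c² + 15) = 8*√(15 + c²))
(b(203) + 44434)*(I(22) - 10500) = (1 + 44434)*(8*√(15 + 22²) - 10500) = 44435*(8*√(15 + 484) - 10500) = 44435*(8*√499 - 10500) = 44435*(-10500 + 8*√499) = -466567500 + 355480*√499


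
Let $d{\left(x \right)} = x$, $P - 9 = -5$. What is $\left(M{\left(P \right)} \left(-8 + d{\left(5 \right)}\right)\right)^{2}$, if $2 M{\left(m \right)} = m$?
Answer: $36$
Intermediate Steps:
$P = 4$ ($P = 9 - 5 = 4$)
$M{\left(m \right)} = \frac{m}{2}$
$\left(M{\left(P \right)} \left(-8 + d{\left(5 \right)}\right)\right)^{2} = \left(\frac{1}{2} \cdot 4 \left(-8 + 5\right)\right)^{2} = \left(2 \left(-3\right)\right)^{2} = \left(-6\right)^{2} = 36$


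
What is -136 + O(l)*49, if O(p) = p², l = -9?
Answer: 3833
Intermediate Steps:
-136 + O(l)*49 = -136 + (-9)²*49 = -136 + 81*49 = -136 + 3969 = 3833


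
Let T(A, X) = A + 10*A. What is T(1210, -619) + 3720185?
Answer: 3733495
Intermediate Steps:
T(A, X) = 11*A
T(1210, -619) + 3720185 = 11*1210 + 3720185 = 13310 + 3720185 = 3733495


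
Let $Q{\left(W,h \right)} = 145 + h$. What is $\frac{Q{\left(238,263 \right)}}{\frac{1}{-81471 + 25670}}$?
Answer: $-22766808$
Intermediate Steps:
$\frac{Q{\left(238,263 \right)}}{\frac{1}{-81471 + 25670}} = \frac{145 + 263}{\frac{1}{-81471 + 25670}} = \frac{408}{\frac{1}{-55801}} = \frac{408}{- \frac{1}{55801}} = 408 \left(-55801\right) = -22766808$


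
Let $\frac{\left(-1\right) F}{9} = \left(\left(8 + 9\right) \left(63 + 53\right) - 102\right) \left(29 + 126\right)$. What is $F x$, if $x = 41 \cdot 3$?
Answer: $-320863950$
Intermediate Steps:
$x = 123$
$F = -2608650$ ($F = - 9 \left(\left(8 + 9\right) \left(63 + 53\right) - 102\right) \left(29 + 126\right) = - 9 \left(17 \cdot 116 - 102\right) 155 = - 9 \left(1972 - 102\right) 155 = - 9 \cdot 1870 \cdot 155 = \left(-9\right) 289850 = -2608650$)
$F x = \left(-2608650\right) 123 = -320863950$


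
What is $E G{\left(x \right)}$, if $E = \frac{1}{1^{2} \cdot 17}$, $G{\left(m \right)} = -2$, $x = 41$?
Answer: $- \frac{2}{17} \approx -0.11765$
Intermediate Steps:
$E = \frac{1}{17}$ ($E = \frac{1}{1 \cdot 17} = \frac{1}{17} \approx 0.058824$)
$E G{\left(x \right)} = \frac{1}{17} \left(-2\right) = - \frac{2}{17}$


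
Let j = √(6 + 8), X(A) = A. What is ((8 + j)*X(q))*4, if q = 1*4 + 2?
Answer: 192 + 24*√14 ≈ 281.80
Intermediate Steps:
q = 6 (q = 4 + 2 = 6)
j = √14 ≈ 3.7417
((8 + j)*X(q))*4 = ((8 + √14)*6)*4 = (48 + 6*√14)*4 = 192 + 24*√14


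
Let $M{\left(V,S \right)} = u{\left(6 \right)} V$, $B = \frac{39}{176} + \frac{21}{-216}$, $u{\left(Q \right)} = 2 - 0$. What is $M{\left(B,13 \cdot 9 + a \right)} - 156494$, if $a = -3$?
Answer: $- \frac{123943051}{792} \approx -1.5649 \cdot 10^{5}$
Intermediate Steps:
$u{\left(Q \right)} = 2$ ($u{\left(Q \right)} = 2 + 0 = 2$)
$B = \frac{197}{1584}$ ($B = 39 \cdot \frac{1}{176} + 21 \left(- \frac{1}{216}\right) = \frac{39}{176} - \frac{7}{72} = \frac{197}{1584} \approx 0.12437$)
$M{\left(V,S \right)} = 2 V$
$M{\left(B,13 \cdot 9 + a \right)} - 156494 = 2 \cdot \frac{197}{1584} - 156494 = \frac{197}{792} - 156494 = - \frac{123943051}{792}$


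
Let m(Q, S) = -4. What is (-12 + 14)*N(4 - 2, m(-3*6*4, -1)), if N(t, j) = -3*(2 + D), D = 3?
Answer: -30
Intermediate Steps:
N(t, j) = -15 (N(t, j) = -3*(2 + 3) = -3*5 = -15)
(-12 + 14)*N(4 - 2, m(-3*6*4, -1)) = (-12 + 14)*(-15) = 2*(-15) = -30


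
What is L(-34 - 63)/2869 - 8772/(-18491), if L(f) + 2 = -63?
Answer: 23964953/53050679 ≈ 0.45174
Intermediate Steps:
L(f) = -65 (L(f) = -2 - 63 = -65)
L(-34 - 63)/2869 - 8772/(-18491) = -65/2869 - 8772/(-18491) = -65*1/2869 - 8772*(-1/18491) = -65/2869 + 8772/18491 = 23964953/53050679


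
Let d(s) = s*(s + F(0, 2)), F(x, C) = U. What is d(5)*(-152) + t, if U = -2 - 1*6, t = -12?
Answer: 2268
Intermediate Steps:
U = -8 (U = -2 - 6 = -8)
F(x, C) = -8
d(s) = s*(-8 + s) (d(s) = s*(s - 8) = s*(-8 + s))
d(5)*(-152) + t = (5*(-8 + 5))*(-152) - 12 = (5*(-3))*(-152) - 12 = -15*(-152) - 12 = 2280 - 12 = 2268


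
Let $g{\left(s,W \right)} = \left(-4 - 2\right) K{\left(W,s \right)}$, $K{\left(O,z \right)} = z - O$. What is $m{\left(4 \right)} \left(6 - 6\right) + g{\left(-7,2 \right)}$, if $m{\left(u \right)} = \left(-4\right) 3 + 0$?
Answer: $54$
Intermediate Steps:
$g{\left(s,W \right)} = - 6 s + 6 W$ ($g{\left(s,W \right)} = \left(-4 - 2\right) \left(s - W\right) = - 6 \left(s - W\right) = - 6 s + 6 W$)
$m{\left(u \right)} = -12$ ($m{\left(u \right)} = -12 + 0 = -12$)
$m{\left(4 \right)} \left(6 - 6\right) + g{\left(-7,2 \right)} = - 12 \left(6 - 6\right) + \left(\left(-6\right) \left(-7\right) + 6 \cdot 2\right) = - 12 \left(6 - 6\right) + \left(42 + 12\right) = \left(-12\right) 0 + 54 = 0 + 54 = 54$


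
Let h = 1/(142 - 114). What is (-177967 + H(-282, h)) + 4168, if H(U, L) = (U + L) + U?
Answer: -4882163/28 ≈ -1.7436e+5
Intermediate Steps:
h = 1/28 ≈ 0.035714
H(U, L) = L + 2*U (H(U, L) = (L + U) + U = L + 2*U)
(-177967 + H(-282, h)) + 4168 = (-177967 + (1/28 + 2*(-282))) + 4168 = (-177967 + (1/28 - 564)) + 4168 = (-177967 - 15791/28) + 4168 = -4998867/28 + 4168 = -4882163/28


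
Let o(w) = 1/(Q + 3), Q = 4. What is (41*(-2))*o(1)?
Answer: -82/7 ≈ -11.714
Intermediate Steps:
o(w) = ⅐ (o(w) = 1/(4 + 3) = 1/7 = ⅐)
(41*(-2))*o(1) = (41*(-2))*(⅐) = -82*⅐ = -82/7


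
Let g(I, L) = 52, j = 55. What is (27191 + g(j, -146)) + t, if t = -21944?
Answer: 5299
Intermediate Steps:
(27191 + g(j, -146)) + t = (27191 + 52) - 21944 = 27243 - 21944 = 5299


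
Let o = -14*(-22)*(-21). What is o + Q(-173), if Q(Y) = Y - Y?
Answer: -6468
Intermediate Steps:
Q(Y) = 0
o = -6468 (o = 308*(-21) = -6468)
o + Q(-173) = -6468 + 0 = -6468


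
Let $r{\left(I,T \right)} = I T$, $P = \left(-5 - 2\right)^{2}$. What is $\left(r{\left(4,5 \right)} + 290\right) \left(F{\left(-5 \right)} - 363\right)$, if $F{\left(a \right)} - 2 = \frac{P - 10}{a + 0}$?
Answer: $-114328$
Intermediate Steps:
$P = 49$ ($P = \left(-7\right)^{2} = 49$)
$F{\left(a \right)} = 2 + \frac{39}{a}$ ($F{\left(a \right)} = 2 + \frac{49 - 10}{a + 0} = 2 + \frac{39}{a}$)
$\left(r{\left(4,5 \right)} + 290\right) \left(F{\left(-5 \right)} - 363\right) = \left(4 \cdot 5 + 290\right) \left(\left(2 + \frac{39}{-5}\right) - 363\right) = \left(20 + 290\right) \left(\left(2 + 39 \left(- \frac{1}{5}\right)\right) - 363\right) = 310 \left(\left(2 - \frac{39}{5}\right) - 363\right) = 310 \left(- \frac{29}{5} - 363\right) = 310 \left(- \frac{1844}{5}\right) = -114328$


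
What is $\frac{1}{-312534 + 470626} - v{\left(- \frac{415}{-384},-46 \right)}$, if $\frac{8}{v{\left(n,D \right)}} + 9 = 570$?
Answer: $- \frac{114925}{8062692} \approx -0.014254$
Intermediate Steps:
$v{\left(n,D \right)} = \frac{8}{561}$ ($v{\left(n,D \right)} = \frac{8}{-9 + 570} = \frac{8}{561}$)
$\frac{1}{-312534 + 470626} - v{\left(- \frac{415}{-384},-46 \right)} = \frac{1}{-312534 + 470626} - \frac{8}{561} = \frac{1}{158092} - \frac{8}{561} = - \frac{114925}{8062692}$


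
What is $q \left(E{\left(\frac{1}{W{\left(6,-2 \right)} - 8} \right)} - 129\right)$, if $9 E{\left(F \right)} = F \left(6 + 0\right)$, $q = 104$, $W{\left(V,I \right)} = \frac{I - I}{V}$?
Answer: $- \frac{40274}{3} \approx -13425.0$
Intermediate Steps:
$W{\left(V,I \right)} = 0$ ($W{\left(V,I \right)} = \frac{0}{V} = 0$)
$E{\left(F \right)} = \frac{2 F}{3}$ ($E{\left(F \right)} = \frac{F \left(6 + 0\right)}{9} = \frac{F 6}{9} = \frac{6 F}{9} = \frac{2 F}{3}$)
$q \left(E{\left(\frac{1}{W{\left(6,-2 \right)} - 8} \right)} - 129\right) = 104 \left(\frac{2}{3 \left(0 - 8\right)} - 129\right) = 104 \left(\frac{2}{3 \left(-8\right)} - 129\right) = 104 \left(\frac{2}{3} \left(- \frac{1}{8}\right) - 129\right) = 104 \left(- \frac{1}{12} - 129\right) = 104 \left(- \frac{1549}{12}\right) = - \frac{40274}{3}$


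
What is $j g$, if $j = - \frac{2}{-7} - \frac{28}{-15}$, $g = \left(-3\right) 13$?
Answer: $- \frac{2938}{35} \approx -83.943$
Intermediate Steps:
$g = -39$
$j = \frac{226}{105}$ ($j = \left(-2\right) \left(- \frac{1}{7}\right) - - \frac{28}{15} = \frac{2}{7} + \frac{28}{15} = \frac{226}{105} \approx 2.1524$)
$j g = \frac{226}{105} \left(-39\right) = - \frac{2938}{35}$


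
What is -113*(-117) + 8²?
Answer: 13285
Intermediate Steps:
-113*(-117) + 8² = 13221 + 64 = 13285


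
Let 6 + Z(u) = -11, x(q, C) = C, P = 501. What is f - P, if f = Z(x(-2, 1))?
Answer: -518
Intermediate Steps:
Z(u) = -17 (Z(u) = -6 - 11 = -17)
f = -17
f - P = -17 - 1*501 = -17 - 501 = -518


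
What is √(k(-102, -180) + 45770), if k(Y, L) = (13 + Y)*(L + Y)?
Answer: 2*√17717 ≈ 266.21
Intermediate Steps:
√(k(-102, -180) + 45770) = √(((-102)² + 13*(-180) + 13*(-102) - 180*(-102)) + 45770) = √((10404 - 2340 - 1326 + 18360) + 45770) = √(25098 + 45770) = √70868 = 2*√17717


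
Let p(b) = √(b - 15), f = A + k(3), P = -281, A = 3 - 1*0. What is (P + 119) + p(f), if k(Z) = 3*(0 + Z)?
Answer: -162 + I*√3 ≈ -162.0 + 1.732*I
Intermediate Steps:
k(Z) = 3*Z
A = 3 (A = 3 + 0 = 3)
f = 12 (f = 3 + 3*3 = 3 + 9 = 12)
p(b) = √(-15 + b)
(P + 119) + p(f) = (-281 + 119) + √(-15 + 12) = -162 + √(-3) = -162 + I*√3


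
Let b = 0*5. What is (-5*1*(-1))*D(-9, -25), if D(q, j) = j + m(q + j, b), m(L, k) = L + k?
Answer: -295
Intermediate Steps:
b = 0
D(q, j) = q + 2*j (D(q, j) = j + ((q + j) + 0) = j + ((j + q) + 0) = j + (j + q) = q + 2*j)
(-5*1*(-1))*D(-9, -25) = (-5*1*(-1))*(-9 + 2*(-25)) = (-5*(-1))*(-9 - 50) = 5*(-59) = -295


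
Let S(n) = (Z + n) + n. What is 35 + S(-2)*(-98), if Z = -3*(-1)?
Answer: 133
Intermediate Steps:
Z = 3
S(n) = 3 + 2*n (S(n) = (3 + n) + n = 3 + 2*n)
35 + S(-2)*(-98) = 35 + (3 + 2*(-2))*(-98) = 35 + (3 - 4)*(-98) = 35 - 1*(-98) = 35 + 98 = 133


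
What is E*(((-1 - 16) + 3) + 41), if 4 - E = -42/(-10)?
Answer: -27/5 ≈ -5.4000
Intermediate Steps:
E = -⅕ (E = 4 - (-42)/(-10) = 4 - (-42)*(-1)/10 = 4 - 1*21/5 = 4 - 21/5 = -⅕ ≈ -0.20000)
E*(((-1 - 16) + 3) + 41) = -(((-1 - 16) + 3) + 41)/5 = -((-17 + 3) + 41)/5 = -(-14 + 41)/5 = -⅕*27 = -27/5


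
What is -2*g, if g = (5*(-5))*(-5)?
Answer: -250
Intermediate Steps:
g = 125 (g = -25*(-5) = 125)
-2*g = -2*125 = -250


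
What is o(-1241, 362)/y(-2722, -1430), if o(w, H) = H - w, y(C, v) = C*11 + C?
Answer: -1603/32664 ≈ -0.049075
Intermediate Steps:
y(C, v) = 12*C (y(C, v) = 11*C + C = 12*C)
o(-1241, 362)/y(-2722, -1430) = (362 - 1*(-1241))/((12*(-2722))) = (362 + 1241)/(-32664) = 1603*(-1/32664) = -1603/32664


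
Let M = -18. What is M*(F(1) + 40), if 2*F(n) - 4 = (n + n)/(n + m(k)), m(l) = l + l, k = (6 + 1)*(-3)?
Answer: -30978/41 ≈ -755.56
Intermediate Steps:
k = -21 (k = 7*(-3) = -21)
m(l) = 2*l
F(n) = 2 + n/(-42 + n) (F(n) = 2 + ((n + n)/(n + 2*(-21)))/2 = 2 + ((2*n)/(n - 42))/2 = 2 + ((2*n)/(-42 + n))/2 = 2 + (2*n/(-42 + n))/2 = 2 + n/(-42 + n))
M*(F(1) + 40) = -18*(3*(-28 + 1)/(-42 + 1) + 40) = -18*(3*(-27)/(-41) + 40) = -18*(3*(-1/41)*(-27) + 40) = -18*(81/41 + 40) = -18*1721/41 = -30978/41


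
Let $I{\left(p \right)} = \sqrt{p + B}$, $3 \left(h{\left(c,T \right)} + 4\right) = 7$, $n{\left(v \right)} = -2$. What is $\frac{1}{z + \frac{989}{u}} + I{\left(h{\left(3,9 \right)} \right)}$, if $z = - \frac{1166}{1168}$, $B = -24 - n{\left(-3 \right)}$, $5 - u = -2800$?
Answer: $- \frac{1638120}{1057739} + \frac{i \sqrt{213}}{3} \approx -1.5487 + 4.8648 i$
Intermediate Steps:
$u = 2805$ ($u = 5 - -2800 = 5 + 2800 = 2805$)
$h{\left(c,T \right)} = - \frac{5}{3}$ ($h{\left(c,T \right)} = -4 + \frac{1}{3} \cdot 7 = -4 + \frac{7}{3} = - \frac{5}{3}$)
$B = -22$ ($B = -24 - -2 = -24 + 2 = -22$)
$z = - \frac{583}{584}$ ($z = \left(-1166\right) \frac{1}{1168} = - \frac{583}{584} \approx -0.99829$)
$I{\left(p \right)} = \sqrt{-22 + p}$ ($I{\left(p \right)} = \sqrt{p - 22} = \sqrt{-22 + p}$)
$\frac{1}{z + \frac{989}{u}} + I{\left(h{\left(3,9 \right)} \right)} = \frac{1}{- \frac{583}{584} + \frac{989}{2805}} + \sqrt{-22 - \frac{5}{3}} = \frac{1}{- \frac{583}{584} + 989 \cdot \frac{1}{2805}} + \sqrt{- \frac{71}{3}} = \frac{1}{- \frac{583}{584} + \frac{989}{2805}} + \frac{i \sqrt{213}}{3} = \frac{1}{- \frac{1057739}{1638120}} + \frac{i \sqrt{213}}{3} = - \frac{1638120}{1057739} + \frac{i \sqrt{213}}{3}$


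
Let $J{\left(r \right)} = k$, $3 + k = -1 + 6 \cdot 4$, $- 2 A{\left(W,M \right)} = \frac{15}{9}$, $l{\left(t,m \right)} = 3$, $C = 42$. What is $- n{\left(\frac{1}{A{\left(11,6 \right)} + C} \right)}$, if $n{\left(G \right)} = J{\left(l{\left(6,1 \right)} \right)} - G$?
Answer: $- \frac{4934}{247} \approx -19.976$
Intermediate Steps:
$A{\left(W,M \right)} = - \frac{5}{6}$ ($A{\left(W,M \right)} = - \frac{15 \cdot \frac{1}{9}}{2} = \left(- \frac{1}{2}\right) \frac{5}{3} = - \frac{5}{6}$)
$k = 20$ ($k = -3 + \left(-1 + 6 \cdot 4\right) = -3 + \left(-1 + 24\right) = -3 + 23 = 20$)
$J{\left(r \right)} = 20$
$n{\left(G \right)} = 20 - G$
$- n{\left(\frac{1}{A{\left(11,6 \right)} + C} \right)} = - (20 - \frac{1}{- \frac{5}{6} + 42}) = - (20 - \frac{1}{\frac{247}{6}}) = - (20 - \frac{6}{247}) = \left(-1\right) \frac{4934}{247} = - \frac{4934}{247}$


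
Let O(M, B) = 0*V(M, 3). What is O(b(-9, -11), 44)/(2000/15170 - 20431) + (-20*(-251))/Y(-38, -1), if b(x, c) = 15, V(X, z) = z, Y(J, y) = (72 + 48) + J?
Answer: 2510/41 ≈ 61.219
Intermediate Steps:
Y(J, y) = 120 + J
O(M, B) = 0 (O(M, B) = 0*3 = 0)
O(b(-9, -11), 44)/(2000/15170 - 20431) + (-20*(-251))/Y(-38, -1) = 0/(2000/15170 - 20431) + (-20*(-251))/(120 - 38) = 0/(2000*(1/15170) - 20431) + 5020/82 = 0/(200/1517 - 20431) + 5020*(1/82) = 0/(-30993627/1517) + 2510/41 = 0*(-1517/30993627) + 2510/41 = 0 + 2510/41 = 2510/41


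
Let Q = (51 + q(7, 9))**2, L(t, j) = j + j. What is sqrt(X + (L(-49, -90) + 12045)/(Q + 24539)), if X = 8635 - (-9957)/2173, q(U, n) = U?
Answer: sqrt(3529334766020129771)/20211073 ≈ 92.952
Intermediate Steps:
L(t, j) = 2*j
Q = 3364 (Q = (51 + 7)**2 = 58**2 = 3364)
X = 18773812/2173 (X = 8635 - (-9957)/2173 = 8635 - 1*(-9957/2173) = 8635 + 9957/2173 = 18773812/2173 ≈ 8639.6)
sqrt(X + (L(-49, -90) + 12045)/(Q + 24539)) = sqrt(18773812/2173 + (2*(-90) + 12045)/(3364 + 24539)) = sqrt(18773812/2173 + (-180 + 12045)/27903) = sqrt(18773812/2173 + 11865*(1/27903)) = sqrt(18773812/2173 + 3955/9301) = sqrt(174623819627/20211073) = sqrt(3529334766020129771)/20211073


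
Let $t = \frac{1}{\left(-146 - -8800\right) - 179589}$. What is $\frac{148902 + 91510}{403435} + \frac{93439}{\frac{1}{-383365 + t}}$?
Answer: $- \frac{494054895790967438624}{13792232345} \approx -3.5821 \cdot 10^{10}$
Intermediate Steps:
$t = - \frac{1}{170935}$ ($t = \frac{1}{\left(-146 + 8800\right) - 179589} = \frac{1}{8654 - 179589} = \frac{1}{-170935} = - \frac{1}{170935} \approx -5.8502 \cdot 10^{-6}$)
$\frac{148902 + 91510}{403435} + \frac{93439}{\frac{1}{-383365 + t}} = \frac{148902 + 91510}{403435} + \frac{93439}{\frac{1}{-383365 - \frac{1}{170935}}} = 240412 \cdot \frac{1}{403435} + \frac{93439}{\frac{1}{- \frac{65530496276}{170935}}} = \frac{240412}{403435} + \frac{93439}{- \frac{170935}{65530496276}} = \frac{240412}{403435} + 93439 \left(- \frac{65530496276}{170935}\right) = \frac{240412}{403435} - \frac{6123104041533164}{170935} = - \frac{494054895790967438624}{13792232345}$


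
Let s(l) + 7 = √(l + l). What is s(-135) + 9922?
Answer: 9915 + 3*I*√30 ≈ 9915.0 + 16.432*I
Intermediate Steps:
s(l) = -7 + √2*√l (s(l) = -7 + √(l + l) = -7 + √(2*l) = -7 + √2*√l)
s(-135) + 9922 = (-7 + √2*√(-135)) + 9922 = (-7 + √2*(3*I*√15)) + 9922 = (-7 + 3*I*√30) + 9922 = 9915 + 3*I*√30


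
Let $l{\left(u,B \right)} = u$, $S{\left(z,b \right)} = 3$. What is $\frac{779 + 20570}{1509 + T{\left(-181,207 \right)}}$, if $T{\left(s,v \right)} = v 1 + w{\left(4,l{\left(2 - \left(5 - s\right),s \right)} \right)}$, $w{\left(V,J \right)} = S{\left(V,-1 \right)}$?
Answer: $\frac{21349}{1719} \approx 12.419$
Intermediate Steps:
$w{\left(V,J \right)} = 3$
$T{\left(s,v \right)} = 3 + v$ ($T{\left(s,v \right)} = v 1 + 3 = v + 3 = 3 + v$)
$\frac{779 + 20570}{1509 + T{\left(-181,207 \right)}} = \frac{779 + 20570}{1509 + \left(3 + 207\right)} = \frac{21349}{1509 + 210} = \frac{21349}{1719}$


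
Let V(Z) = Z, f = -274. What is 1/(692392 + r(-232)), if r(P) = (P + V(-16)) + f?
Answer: 1/691870 ≈ 1.4454e-6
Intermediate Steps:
r(P) = -290 + P (r(P) = (P - 16) - 274 = (-16 + P) - 274 = -290 + P)
1/(692392 + r(-232)) = 1/(692392 + (-290 - 232)) = 1/(692392 - 522) = 1/691870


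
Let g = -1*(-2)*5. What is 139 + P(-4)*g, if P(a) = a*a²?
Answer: -501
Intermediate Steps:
P(a) = a³
g = 10 (g = 2*5 = 10)
139 + P(-4)*g = 139 + (-4)³*10 = 139 - 64*10 = 139 - 640 = -501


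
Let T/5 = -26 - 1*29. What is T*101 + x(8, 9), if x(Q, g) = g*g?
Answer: -27694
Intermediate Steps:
x(Q, g) = g²
T = -275 (T = 5*(-26 - 1*29) = 5*(-26 - 29) = 5*(-55) = -275)
T*101 + x(8, 9) = -275*101 + 9² = -27775 + 81 = -27694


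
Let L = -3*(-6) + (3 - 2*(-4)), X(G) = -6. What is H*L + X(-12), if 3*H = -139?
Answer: -4049/3 ≈ -1349.7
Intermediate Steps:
H = -139/3 (H = (⅓)*(-139) = -139/3 ≈ -46.333)
L = 29 (L = 18 + (3 + 8) = 18 + 11 = 29)
H*L + X(-12) = -139/3*29 - 6 = -4031/3 - 6 = -4049/3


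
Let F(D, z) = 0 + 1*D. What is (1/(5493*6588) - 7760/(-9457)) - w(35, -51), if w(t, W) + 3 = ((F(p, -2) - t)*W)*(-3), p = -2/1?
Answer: 1938664848737329/342228818988 ≈ 5664.8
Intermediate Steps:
p = -2 (p = -2*1 = -2)
F(D, z) = D (F(D, z) = 0 + D = D)
w(t, W) = -3 - 3*W*(-2 - t) (w(t, W) = -3 + ((-2 - t)*W)*(-3) = -3 + (W*(-2 - t))*(-3) = -3 - 3*W*(-2 - t))
(1/(5493*6588) - 7760/(-9457)) - w(35, -51) = (1/(5493*6588) - 7760/(-9457)) - (-3 + 6*(-51) + 3*(-51)*35) = ((1/5493)*(1/6588) - 7760*(-1/9457)) - (-3 - 306 - 5355) = (1/36187884 + 7760/9457) - 1*(-5664) = 280817989297/342228818988 + 5664 = 1938664848737329/342228818988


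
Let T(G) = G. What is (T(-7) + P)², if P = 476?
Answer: 219961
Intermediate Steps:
(T(-7) + P)² = (-7 + 476)² = 469² = 219961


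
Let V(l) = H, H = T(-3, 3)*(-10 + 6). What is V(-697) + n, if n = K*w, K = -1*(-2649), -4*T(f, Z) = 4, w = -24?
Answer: -63572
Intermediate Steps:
T(f, Z) = -1 (T(f, Z) = -¼*4 = -1)
K = 2649
H = 4 (H = -(-10 + 6) = -1*(-4) = 4)
V(l) = 4
n = -63576 (n = 2649*(-24) = -63576)
V(-697) + n = 4 - 63576 = -63572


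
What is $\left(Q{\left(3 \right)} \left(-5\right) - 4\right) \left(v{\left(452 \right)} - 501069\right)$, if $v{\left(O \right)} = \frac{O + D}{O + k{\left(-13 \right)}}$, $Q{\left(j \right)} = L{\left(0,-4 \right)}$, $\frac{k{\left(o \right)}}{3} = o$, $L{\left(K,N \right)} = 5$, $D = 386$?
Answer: $\frac{6001279111}{413} \approx 1.4531 \cdot 10^{7}$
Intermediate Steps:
$k{\left(o \right)} = 3 o$
$Q{\left(j \right)} = 5$
$v{\left(O \right)} = \frac{386 + O}{-39 + O}$ ($v{\left(O \right)} = \frac{O + 386}{O + 3 \left(-13\right)} = \frac{386 + O}{O - 39} = \frac{386 + O}{-39 + O}$)
$\left(Q{\left(3 \right)} \left(-5\right) - 4\right) \left(v{\left(452 \right)} - 501069\right) = \left(5 \left(-5\right) - 4\right) \left(\frac{386 + 452}{-39 + 452} - 501069\right) = \left(-25 - 4\right) \left(\frac{1}{413} \cdot 838 - 501069\right) = - 29 \left(\frac{1}{413} \cdot 838 - 501069\right) = - 29 \left(\frac{838}{413} - 501069\right) = \left(-29\right) \left(- \frac{206940659}{413}\right) = \frac{6001279111}{413}$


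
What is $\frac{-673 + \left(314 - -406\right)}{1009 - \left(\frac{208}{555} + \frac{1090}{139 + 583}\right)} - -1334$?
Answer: $\frac{269184779773}{201780632} \approx 1334.0$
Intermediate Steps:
$\frac{-673 + \left(314 - -406\right)}{1009 - \left(\frac{208}{555} + \frac{1090}{139 + 583}\right)} - -1334 = \frac{-673 + \left(314 + 406\right)}{1009 - \left(\frac{208}{555} + \frac{1090}{722}\right)} + 1334 = \frac{-673 + 720}{1009 - \frac{377563}{200355}} + 1334 = \frac{47}{1009 - \frac{377563}{200355}} + 1334 = \frac{47}{\frac{201780632}{200355}} + 1334 = 47 \cdot \frac{200355}{201780632} + 1334 = \frac{9416685}{201780632} + 1334 = \frac{269184779773}{201780632}$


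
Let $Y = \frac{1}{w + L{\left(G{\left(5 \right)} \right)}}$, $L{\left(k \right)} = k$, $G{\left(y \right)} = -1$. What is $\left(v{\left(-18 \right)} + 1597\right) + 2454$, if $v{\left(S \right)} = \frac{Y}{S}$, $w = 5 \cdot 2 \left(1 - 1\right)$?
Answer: $\frac{72919}{18} \approx 4051.1$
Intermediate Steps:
$w = 0$ ($w = 10 \cdot 0 = 0$)
$Y = -1$ ($Y = \frac{1}{0 - 1} = \frac{1}{-1} = -1$)
$v{\left(S \right)} = - \frac{1}{S}$
$\left(v{\left(-18 \right)} + 1597\right) + 2454 = \left(- \frac{1}{-18} + 1597\right) + 2454 = \left(\left(-1\right) \left(- \frac{1}{18}\right) + 1597\right) + 2454 = \left(\frac{1}{18} + 1597\right) + 2454 = \frac{28747}{18} + 2454 = \frac{72919}{18}$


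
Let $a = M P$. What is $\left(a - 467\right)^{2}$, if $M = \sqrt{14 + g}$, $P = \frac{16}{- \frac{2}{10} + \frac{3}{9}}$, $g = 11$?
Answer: $17689$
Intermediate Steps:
$P = 120$ ($P = \frac{16}{\left(-2\right) \frac{1}{10} + 3 \cdot \frac{1}{9}} = \frac{16}{- \frac{1}{5} + \frac{1}{3}} = \frac{16}{\frac{2}{15}} = 16 \cdot \frac{15}{2} = 120$)
$M = 5$ ($M = \sqrt{14 + 11} = \sqrt{25} = 5$)
$a = 600$ ($a = 5 \cdot 120 = 600$)
$\left(a - 467\right)^{2} = \left(600 - 467\right)^{2} = 133^{2} = 17689$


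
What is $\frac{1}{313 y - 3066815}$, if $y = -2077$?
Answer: $- \frac{1}{3716916} \approx -2.6904 \cdot 10^{-7}$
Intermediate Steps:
$\frac{1}{313 y - 3066815} = \frac{1}{313 \left(-2077\right) - 3066815} = \frac{1}{-650101 - 3066815} = \frac{1}{-3716916} = - \frac{1}{3716916}$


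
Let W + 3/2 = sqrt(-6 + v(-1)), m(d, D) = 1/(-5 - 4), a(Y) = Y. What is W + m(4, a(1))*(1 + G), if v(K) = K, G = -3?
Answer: -23/18 + I*sqrt(7) ≈ -1.2778 + 2.6458*I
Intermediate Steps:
m(d, D) = -1/9 (m(d, D) = 1/(-9) = -1/9)
W = -3/2 + I*sqrt(7) (W = -3/2 + sqrt(-6 - 1) = -3/2 + sqrt(-7) = -3/2 + I*sqrt(7) ≈ -1.5 + 2.6458*I)
W + m(4, a(1))*(1 + G) = (-3/2 + I*sqrt(7)) - (1 - 3)/9 = (-3/2 + I*sqrt(7)) - 1/9*(-2) = (-3/2 + I*sqrt(7)) + 2/9 = -23/18 + I*sqrt(7)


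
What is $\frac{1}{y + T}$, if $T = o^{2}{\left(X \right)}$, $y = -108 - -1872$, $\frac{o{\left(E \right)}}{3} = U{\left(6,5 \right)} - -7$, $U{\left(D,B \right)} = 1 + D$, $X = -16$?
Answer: $\frac{1}{3528} \approx 0.00028345$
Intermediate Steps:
$o{\left(E \right)} = 42$ ($o{\left(E \right)} = 3 \left(\left(1 + 6\right) - -7\right) = 3 \left(7 + 7\right) = 3 \cdot 14 = 42$)
$y = 1764$ ($y = -108 + 1872 = 1764$)
$T = 1764$ ($T = 42^{2} = 1764$)
$\frac{1}{y + T} = \frac{1}{1764 + 1764} = \frac{1}{3528}$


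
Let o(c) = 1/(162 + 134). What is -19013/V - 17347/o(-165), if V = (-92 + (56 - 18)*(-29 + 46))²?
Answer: -1575925287205/306916 ≈ -5.1347e+6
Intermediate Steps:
o(c) = 1/296
V = 306916 (V = (-92 + 38*17)² = (-92 + 646)² = 554² = 306916)
-19013/V - 17347/o(-165) = -19013/306916 - 17347/1/296 = -19013*1/306916 - 17347*296 = -19013/306916 - 5134712 = -1575925287205/306916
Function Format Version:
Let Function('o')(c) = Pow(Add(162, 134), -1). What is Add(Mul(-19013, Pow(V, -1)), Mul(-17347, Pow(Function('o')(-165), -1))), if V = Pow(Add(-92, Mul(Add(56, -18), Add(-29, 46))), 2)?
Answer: Rational(-1575925287205, 306916) ≈ -5.1347e+6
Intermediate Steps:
Function('o')(c) = Rational(1, 296) (Function('o')(c) = Pow(296, -1) = Rational(1, 296))
V = 306916 (V = Pow(Add(-92, Mul(38, 17)), 2) = Pow(Add(-92, 646), 2) = Pow(554, 2) = 306916)
Add(Mul(-19013, Pow(V, -1)), Mul(-17347, Pow(Function('o')(-165), -1))) = Add(Mul(-19013, Pow(306916, -1)), Mul(-17347, Pow(Rational(1, 296), -1))) = Add(Mul(-19013, Rational(1, 306916)), Mul(-17347, 296)) = Add(Rational(-19013, 306916), -5134712) = Rational(-1575925287205, 306916)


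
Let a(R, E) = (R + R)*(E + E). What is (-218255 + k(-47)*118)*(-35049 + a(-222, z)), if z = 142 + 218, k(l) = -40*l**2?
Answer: 3775996201815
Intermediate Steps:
z = 360
a(R, E) = 4*E*R (a(R, E) = (2*R)*(2*E) = 4*E*R)
(-218255 + k(-47)*118)*(-35049 + a(-222, z)) = (-218255 - 40*(-47)**2*118)*(-35049 + 4*360*(-222)) = (-218255 - 40*2209*118)*(-35049 - 319680) = (-218255 - 88360*118)*(-354729) = (-218255 - 10426480)*(-354729) = -10644735*(-354729) = 3775996201815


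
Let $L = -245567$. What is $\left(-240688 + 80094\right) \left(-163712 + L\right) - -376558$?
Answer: $65728128284$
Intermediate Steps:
$\left(-240688 + 80094\right) \left(-163712 + L\right) - -376558 = \left(-240688 + 80094\right) \left(-163712 - 245567\right) - -376558 = \left(-160594\right) \left(-409279\right) + 376558 = 65727751726 + 376558 = 65728128284$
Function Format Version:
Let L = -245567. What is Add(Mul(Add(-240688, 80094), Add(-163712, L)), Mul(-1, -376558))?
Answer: 65728128284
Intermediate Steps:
Add(Mul(Add(-240688, 80094), Add(-163712, L)), Mul(-1, -376558)) = Add(Mul(Add(-240688, 80094), Add(-163712, -245567)), Mul(-1, -376558)) = Add(Mul(-160594, -409279), 376558) = Add(65727751726, 376558) = 65728128284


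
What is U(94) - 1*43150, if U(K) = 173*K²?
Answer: 1485478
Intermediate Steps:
U(94) - 1*43150 = 173*94² - 1*43150 = 173*8836 - 43150 = 1528628 - 43150 = 1485478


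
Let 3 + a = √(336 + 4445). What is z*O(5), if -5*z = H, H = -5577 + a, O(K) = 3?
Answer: 3348 - 3*√4781/5 ≈ 3306.5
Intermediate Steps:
a = -3 + √4781 (a = -3 + √(336 + 4445) = -3 + √4781 ≈ 66.145)
H = -5580 + √4781 (H = -5577 + (-3 + √4781) = -5580 + √4781 ≈ -5510.9)
z = 1116 - √4781/5 (z = -(-5580 + √4781)/5 = 1116 - √4781/5 ≈ 1102.2)
z*O(5) = (1116 - √4781/5)*3 = 3348 - 3*√4781/5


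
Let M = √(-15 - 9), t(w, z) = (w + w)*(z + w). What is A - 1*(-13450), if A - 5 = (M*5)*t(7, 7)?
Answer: 13455 + 1960*I*√6 ≈ 13455.0 + 4801.0*I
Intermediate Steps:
t(w, z) = 2*w*(w + z) (t(w, z) = (2*w)*(w + z) = 2*w*(w + z))
M = 2*I*√6 (M = √(-24) = 2*I*√6 ≈ 4.899*I)
A = 5 + 1960*I*√6 (A = 5 + ((2*I*√6)*5)*(2*7*(7 + 7)) = 5 + (10*I*√6)*(2*7*14) = 5 + (10*I*√6)*196 = 5 + 1960*I*√6 ≈ 5.0 + 4801.0*I)
A - 1*(-13450) = (5 + 1960*I*√6) - 1*(-13450) = (5 + 1960*I*√6) + 13450 = 13455 + 1960*I*√6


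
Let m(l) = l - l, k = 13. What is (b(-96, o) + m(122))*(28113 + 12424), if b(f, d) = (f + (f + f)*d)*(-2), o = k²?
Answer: 2638472256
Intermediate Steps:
o = 169 (o = 13² = 169)
b(f, d) = -2*f - 4*d*f (b(f, d) = (f + (2*f)*d)*(-2) = (f + 2*d*f)*(-2) = -2*f - 4*d*f)
m(l) = 0
(b(-96, o) + m(122))*(28113 + 12424) = (-2*(-96)*(1 + 2*169) + 0)*(28113 + 12424) = (-2*(-96)*(1 + 338) + 0)*40537 = (-2*(-96)*339 + 0)*40537 = (65088 + 0)*40537 = 65088*40537 = 2638472256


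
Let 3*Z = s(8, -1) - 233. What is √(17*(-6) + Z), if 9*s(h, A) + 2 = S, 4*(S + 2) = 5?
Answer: I*√58245/18 ≈ 13.408*I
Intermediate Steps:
S = -¾ (S = -2 + (¼)*5 = -2 + 5/4 = -¾ ≈ -0.75000)
s(h, A) = -11/36 (s(h, A) = -2/9 + (⅑)*(-¾) = -2/9 - 1/12 = -11/36)
Z = -8399/108 (Z = (-11/36 - 233)/3 = (⅓)*(-8399/36) = -8399/108 ≈ -77.769)
√(17*(-6) + Z) = √(17*(-6) - 8399/108) = √(-102 - 8399/108) = √(-19415/108) = I*√58245/18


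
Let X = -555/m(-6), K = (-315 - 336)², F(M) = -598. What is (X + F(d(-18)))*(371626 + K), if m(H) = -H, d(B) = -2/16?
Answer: -1098484687/2 ≈ -5.4924e+8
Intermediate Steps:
d(B) = -⅛ (d(B) = -2*1/16 = -⅛)
K = 423801 (K = (-651)² = 423801)
X = -185/2 (X = -555/((-1*(-6))) = -555/6 = -555*⅙ = -185/2 ≈ -92.500)
(X + F(d(-18)))*(371626 + K) = (-185/2 - 598)*(371626 + 423801) = -1381/2*795427 = -1098484687/2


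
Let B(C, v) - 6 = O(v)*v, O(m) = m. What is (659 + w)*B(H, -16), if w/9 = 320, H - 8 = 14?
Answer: 927218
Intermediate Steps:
H = 22 (H = 8 + 14 = 22)
w = 2880 (w = 9*320 = 2880)
B(C, v) = 6 + v² (B(C, v) = 6 + v*v = 6 + v²)
(659 + w)*B(H, -16) = (659 + 2880)*(6 + (-16)²) = 3539*(6 + 256) = 3539*262 = 927218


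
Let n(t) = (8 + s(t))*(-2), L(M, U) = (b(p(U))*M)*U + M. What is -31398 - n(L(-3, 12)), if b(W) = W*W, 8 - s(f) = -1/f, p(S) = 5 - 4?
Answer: -1223276/39 ≈ -31366.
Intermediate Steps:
p(S) = 1
s(f) = 8 + 1/f (s(f) = 8 - (-1)/f = 8 + 1/f)
b(W) = W**2
L(M, U) = M + M*U (L(M, U) = (1**2*M)*U + M = (1*M)*U + M = M*U + M = M + M*U)
n(t) = -32 - 2/t (n(t) = (8 + (8 + 1/t))*(-2) = (16 + 1/t)*(-2) = -32 - 2/t)
-31398 - n(L(-3, 12)) = -31398 - (-32 - 2*(-1/(3*(1 + 12)))) = -31398 - (-32 - 2/((-3*13))) = -31398 - (-32 - 2/(-39)) = -31398 - (-32 - 2*(-1/39)) = -31398 - (-32 + 2/39) = -31398 - 1*(-1246/39) = -31398 + 1246/39 = -1223276/39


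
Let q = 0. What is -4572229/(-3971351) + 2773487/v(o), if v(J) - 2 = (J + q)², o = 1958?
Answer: 28543346455351/15225230437866 ≈ 1.8747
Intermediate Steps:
v(J) = 2 + J² (v(J) = 2 + (J + 0)² = 2 + J²)
-4572229/(-3971351) + 2773487/v(o) = -4572229/(-3971351) + 2773487/(2 + 1958²) = -4572229*(-1/3971351) + 2773487/(2 + 3833764) = 4572229/3971351 + 2773487/3833766 = 28543346455351/15225230437866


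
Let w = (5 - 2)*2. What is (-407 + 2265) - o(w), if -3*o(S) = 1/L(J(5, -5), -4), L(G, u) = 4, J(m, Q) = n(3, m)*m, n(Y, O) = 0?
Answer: 22297/12 ≈ 1858.1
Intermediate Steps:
J(m, Q) = 0 (J(m, Q) = 0*m = 0)
w = 6 (w = 3*2 = 6)
o(S) = -1/12 (o(S) = -⅓/4 = -⅓*¼ = -1/12)
(-407 + 2265) - o(w) = (-407 + 2265) - 1*(-1/12) = 1858 + 1/12 = 22297/12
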